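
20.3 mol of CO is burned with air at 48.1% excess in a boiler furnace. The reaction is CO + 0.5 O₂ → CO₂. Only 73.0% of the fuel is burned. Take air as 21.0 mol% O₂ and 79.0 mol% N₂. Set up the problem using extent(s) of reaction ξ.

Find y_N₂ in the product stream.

Stoichiometric O₂ = 0.5 × 20.3 = 10.15 mol; O₂ fed = 10.15 × 1.481 = 15.03 mol.
N₂ fed = 15.03 × 79/21 = 56.55 mol.
Fuel reacted = 0.73 × 20.3 → ξ = 14.82 mol.
Outlet (n = n₀ + ν ξ):
  CO: 20.3 − 1(14.82) = 5.481
  O₂: 15.03 − 0.5(14.82) = 7.623
  N₂: 56.55 (inert)
  CO₂: 0 + 1(14.82) = 14.82
Total out = 84.47 mol; y_N₂ = 56.55 / 84.47 = 0.6694.

0.669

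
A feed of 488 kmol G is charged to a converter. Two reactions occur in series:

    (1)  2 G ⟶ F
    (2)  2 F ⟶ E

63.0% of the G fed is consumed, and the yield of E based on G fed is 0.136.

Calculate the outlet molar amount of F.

Conversion of G: G consumed = 2ξ₁ = 0.63 × 488 → ξ₁ = 153.7 kmol.
Yield of E: 1ξ₂ / 488 = 0.136 → ξ₂ = 66.37 kmol.
Outlet amounts (n = n₀ + Σ ν·ξ):
  G: 488 − 2(153.7) = 180.6
  F: 0 + 1(153.7) − 2(66.37) = 20.98
  E: 0 + 1(66.37) = 66.37

21 kmol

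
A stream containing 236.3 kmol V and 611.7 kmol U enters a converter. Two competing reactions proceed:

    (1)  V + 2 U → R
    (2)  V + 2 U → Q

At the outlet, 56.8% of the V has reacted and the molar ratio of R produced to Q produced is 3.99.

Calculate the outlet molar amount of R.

Conversion of V: V consumed = 0.568 × 236.3 = 134.2 kmol = 1ξ₁ + 1ξ₂.
Selectivity: 1ξ₁ / (1ξ₂) = 3.99 → ξ₁ = 3.99 ξ₂.
Substitute: (1·3.99 + 1) ξ₂ = 134.2 → ξ₂ = 26.9 kmol, ξ₁ = 107.3 kmol.
Outlet amounts (n = n₀ + Σ ν·ξ):
  V: 236.3 − 1(107.3) − 1(26.9) = 102.1
  U: 611.7 − 2(107.3) − 2(26.9) = 343.3
  R: 0 + 1(107.3) = 107.3
  Q: 0 + 1(26.9) = 26.9

107 kmol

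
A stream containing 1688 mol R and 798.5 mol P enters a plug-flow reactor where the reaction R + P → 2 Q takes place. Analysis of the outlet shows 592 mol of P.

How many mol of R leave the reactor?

1480 mol

For P: n = n₀ − 1ξ → 592 = 798.5 − 1ξ, giving ξ = 206.5 mol.
Outlet amounts (n = n₀ + ν ξ):
  R: 1688 − 1(206.5) = 1482
  P: 798.5 − 1(206.5) = 592
  Q: 0 + 2(206.5) = 413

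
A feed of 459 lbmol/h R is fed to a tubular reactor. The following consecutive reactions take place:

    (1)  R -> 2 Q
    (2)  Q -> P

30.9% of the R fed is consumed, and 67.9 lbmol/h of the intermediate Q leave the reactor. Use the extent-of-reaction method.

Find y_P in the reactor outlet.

Conversion of R: R consumed = 1ξ₁ = 0.309 × 459 → ξ₁ = 141.8 lbmol/h.
Q balance: n_Q = 0 + 2ξ₁ − 1ξ₂ = 67.9 → ξ₂ = (2·141.8 − 67.9)/1 = 215.8 lbmol/h.
Outlet amounts (n = n₀ + Σ ν·ξ):
  R: 459 − 1(141.8) = 317.2
  Q: 0 + 2(141.8) − 1(215.8) = 67.9
  P: 0 + 1(215.8) = 215.8
Total out = 600.8 lbmol/h; y_P = 215.8 / 600.8 = 0.3591.

0.359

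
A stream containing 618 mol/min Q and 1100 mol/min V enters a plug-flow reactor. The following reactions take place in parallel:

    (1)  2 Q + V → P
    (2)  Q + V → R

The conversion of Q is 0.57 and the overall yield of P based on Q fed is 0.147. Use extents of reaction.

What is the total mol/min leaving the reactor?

Yield of P: 1ξ₁ / 618 = 0.147 → ξ₁ = 90.85 mol/min.
Conversion of Q: 2ξ₁ + 1ξ₂ = 0.57 × 618 = 352.3 → ξ₂ = 170.6 mol/min.
Outlet amounts (n = n₀ + Σ ν·ξ):
  Q: 618 − 2(90.85) − 1(170.6) = 265.7
  V: 1100 − 1(90.85) − 1(170.6) = 838.6
  P: 0 + 1(90.85) = 90.85
  R: 0 + 1(170.6) = 170.6
Total out = 265.7 + 838.6 + 90.85 + 170.6 = 1366 mol/min.

1370 mol/min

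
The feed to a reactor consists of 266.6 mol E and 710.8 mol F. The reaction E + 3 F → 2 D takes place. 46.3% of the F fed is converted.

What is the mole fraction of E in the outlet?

0.207

F reacted = 0.463 × 710.8 = 329.1 mol; ν_F = −3, so ξ = 329.1/3 = 109.7 mol.
Outlet amounts (n = n₀ + ν ξ):
  E: 266.6 − 1(109.7) = 156.9
  F: 710.8 − 3(109.7) = 381.7
  D: 0 + 2(109.7) = 219.4
Total out = 758 mol; y_E = 156.9 / 758 = 0.207.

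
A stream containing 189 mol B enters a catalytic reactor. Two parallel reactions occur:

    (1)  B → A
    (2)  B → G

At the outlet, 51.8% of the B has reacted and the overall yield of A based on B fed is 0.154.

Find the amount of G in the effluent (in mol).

68.8 mol

Yield of A: 1ξ₁ / 189 = 0.154 → ξ₁ = 29.11 mol.
Conversion of B: 1ξ₁ + 1ξ₂ = 0.518 × 189 = 97.9 → ξ₂ = 68.8 mol.
Outlet amounts (n = n₀ + Σ ν·ξ):
  B: 189 − 1(29.11) − 1(68.8) = 91.1
  A: 0 + 1(29.11) = 29.11
  G: 0 + 1(68.8) = 68.8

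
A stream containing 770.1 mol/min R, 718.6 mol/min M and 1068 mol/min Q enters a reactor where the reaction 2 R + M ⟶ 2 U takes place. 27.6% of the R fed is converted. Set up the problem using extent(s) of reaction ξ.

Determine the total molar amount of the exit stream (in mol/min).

2450 mol/min

R reacted = 0.276 × 770.1 = 212.5 mol/min; ν_R = −2, so ξ = 212.5/2 = 106.3 mol/min.
Outlet amounts (n = n₀ + ν ξ):
  R: 770.1 − 2(106.3) = 557.6
  M: 718.6 − 1(106.3) = 612.3
  U: 0 + 2(106.3) = 212.5
  Q: 1068 (inert)
Total out = 557.6 + 612.3 + 212.5 + 1068 = 2450 mol/min.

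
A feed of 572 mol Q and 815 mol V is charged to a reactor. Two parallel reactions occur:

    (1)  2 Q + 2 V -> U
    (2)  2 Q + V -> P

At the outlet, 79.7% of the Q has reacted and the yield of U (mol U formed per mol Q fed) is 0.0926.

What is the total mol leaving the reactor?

Yield of U: 1ξ₁ / 572 = 0.0926 → ξ₁ = 52.97 mol.
Conversion of Q: 2ξ₁ + 2ξ₂ = 0.797 × 572 = 455.9 → ξ₂ = 175 mol.
Outlet amounts (n = n₀ + Σ ν·ξ):
  Q: 572 − 2(52.97) − 2(175) = 116.1
  V: 815 − 2(52.97) − 1(175) = 534.1
  U: 0 + 1(52.97) = 52.97
  P: 0 + 1(175) = 175
Total out = 116.1 + 534.1 + 52.97 + 175 = 878.1 mol.

878 mol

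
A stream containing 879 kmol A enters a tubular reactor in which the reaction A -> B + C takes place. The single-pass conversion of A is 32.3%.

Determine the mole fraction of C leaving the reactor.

0.244

A reacted = 0.323 × 879 = 283.9 kmol; ν_A = −1, so ξ = 283.9/1 = 283.9 kmol.
Outlet amounts (n = n₀ + ν ξ):
  A: 879 − 1(283.9) = 595.1
  B: 0 + 1(283.9) = 283.9
  C: 0 + 1(283.9) = 283.9
Total out = 1163 kmol; y_C = 283.9 / 1163 = 0.2441.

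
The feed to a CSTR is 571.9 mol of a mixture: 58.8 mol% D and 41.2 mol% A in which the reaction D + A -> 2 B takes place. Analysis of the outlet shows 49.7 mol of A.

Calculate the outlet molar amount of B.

372 mol

For A: n = n₀ − 1ξ → 49.7 = 235.6 − 1ξ, giving ξ = 185.9 mol.
Outlet amounts (n = n₀ + ν ξ):
  D: 336.3 − 1(185.9) = 150.4
  A: 235.6 − 1(185.9) = 49.7
  B: 0 + 2(185.9) = 371.8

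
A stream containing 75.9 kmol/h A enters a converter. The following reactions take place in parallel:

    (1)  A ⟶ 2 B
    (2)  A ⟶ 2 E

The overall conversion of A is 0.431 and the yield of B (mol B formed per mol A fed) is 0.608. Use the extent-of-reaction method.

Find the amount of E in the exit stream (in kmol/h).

19.3 kmol/h

Yield of B: 2ξ₁ / 75.9 = 0.608 → ξ₁ = 23.07 kmol/h.
Conversion of A: 1ξ₁ + 1ξ₂ = 0.431 × 75.9 = 32.71 → ξ₂ = 9.639 kmol/h.
Outlet amounts (n = n₀ + Σ ν·ξ):
  A: 75.9 − 1(23.07) − 1(9.639) = 43.19
  B: 0 + 2(23.07) = 46.15
  E: 0 + 2(9.639) = 19.28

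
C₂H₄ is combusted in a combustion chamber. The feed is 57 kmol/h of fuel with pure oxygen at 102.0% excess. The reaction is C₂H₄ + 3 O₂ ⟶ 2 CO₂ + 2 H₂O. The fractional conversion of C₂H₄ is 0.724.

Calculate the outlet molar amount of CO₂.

Stoichiometric O₂ = 3 × 57 = 171 kmol/h; O₂ fed = 171 × 2.020 = 345.4 kmol/h.
Fuel reacted = 0.724 × 57 → ξ = 41.27 kmol/h.
Outlet (n = n₀ + ν ξ):
  C₂H₄: 57 − 1(41.27) = 15.73
  O₂: 345.4 − 3(41.27) = 221.6
  CO₂: 0 + 2(41.27) = 82.54
  H₂O: 0 + 2(41.27) = 82.54

82.5 kmol/h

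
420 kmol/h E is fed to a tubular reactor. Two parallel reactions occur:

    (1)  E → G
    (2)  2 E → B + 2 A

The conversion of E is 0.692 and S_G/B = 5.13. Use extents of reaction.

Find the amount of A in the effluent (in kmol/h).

81.5 kmol/h

Conversion of E: E consumed = 0.692 × 420 = 290.6 kmol/h = 1ξ₁ + 2ξ₂.
Selectivity: 1ξ₁ / (1ξ₂) = 5.13 → ξ₁ = 5.13 ξ₂.
Substitute: (1·5.13 + 2) ξ₂ = 290.6 → ξ₂ = 40.76 kmol/h, ξ₁ = 209.1 kmol/h.
Outlet amounts (n = n₀ + Σ ν·ξ):
  E: 420 − 1(209.1) − 2(40.76) = 129.4
  G: 0 + 1(209.1) = 209.1
  B: 0 + 1(40.76) = 40.76
  A: 0 + 2(40.76) = 81.53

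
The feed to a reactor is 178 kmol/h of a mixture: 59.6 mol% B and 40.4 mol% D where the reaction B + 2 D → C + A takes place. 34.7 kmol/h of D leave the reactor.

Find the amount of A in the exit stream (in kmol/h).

18.6 kmol/h

For D: n = n₀ − 2ξ → 34.7 = 71.91 − 2ξ, giving ξ = 18.61 kmol/h.
Outlet amounts (n = n₀ + ν ξ):
  B: 106.1 − 1(18.61) = 87.48
  D: 71.91 − 2(18.61) = 34.7
  C: 0 + 1(18.61) = 18.61
  A: 0 + 1(18.61) = 18.61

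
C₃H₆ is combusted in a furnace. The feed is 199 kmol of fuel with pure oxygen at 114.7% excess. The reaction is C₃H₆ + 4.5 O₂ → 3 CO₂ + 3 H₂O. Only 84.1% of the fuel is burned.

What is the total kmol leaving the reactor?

Stoichiometric O₂ = 4.5 × 199 = 895.5 kmol; O₂ fed = 895.5 × 2.147 = 1923 kmol.
Fuel reacted = 0.841 × 199 → ξ = 167.4 kmol.
Outlet (n = n₀ + ν ξ):
  C₃H₆: 199 − 1(167.4) = 31.64
  O₂: 1923 − 4.5(167.4) = 1170
  CO₂: 0 + 3(167.4) = 502.1
  H₂O: 0 + 3(167.4) = 502.1
Total out = 31.64 + 1170 + 502.1 + 502.1 = 2205 kmol.

2210 kmol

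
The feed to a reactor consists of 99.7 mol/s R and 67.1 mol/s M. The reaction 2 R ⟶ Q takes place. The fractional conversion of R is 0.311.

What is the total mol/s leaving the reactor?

R reacted = 0.311 × 99.7 = 31.01 mol/s; ν_R = −2, so ξ = 31.01/2 = 15.5 mol/s.
Outlet amounts (n = n₀ + ν ξ):
  R: 99.7 − 2(15.5) = 68.69
  Q: 0 + 1(15.5) = 15.5
  M: 67.1 (inert)
Total out = 68.69 + 15.5 + 67.1 = 151.3 mol/s.

151 mol/s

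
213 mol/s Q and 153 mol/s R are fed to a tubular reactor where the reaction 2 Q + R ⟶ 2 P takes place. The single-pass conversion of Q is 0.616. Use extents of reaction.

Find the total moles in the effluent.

300 mol/s

Q reacted = 0.616 × 213 = 131.2 mol/s; ν_Q = −2, so ξ = 131.2/2 = 65.6 mol/s.
Outlet amounts (n = n₀ + ν ξ):
  Q: 213 − 2(65.6) = 81.79
  R: 153 − 1(65.6) = 87.4
  P: 0 + 2(65.6) = 131.2
Total out = 81.79 + 87.4 + 131.2 = 300.4 mol/s.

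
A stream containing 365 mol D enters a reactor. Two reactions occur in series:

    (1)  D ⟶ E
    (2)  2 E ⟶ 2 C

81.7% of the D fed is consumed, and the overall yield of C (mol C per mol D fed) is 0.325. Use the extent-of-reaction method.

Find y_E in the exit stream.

Conversion of D: D consumed = 1ξ₁ = 0.817 × 365 → ξ₁ = 298.2 mol.
Yield of C: 2ξ₂ / 365 = 0.325 → ξ₂ = 59.31 mol.
Outlet amounts (n = n₀ + Σ ν·ξ):
  D: 365 − 1(298.2) = 66.8
  E: 0 + 1(298.2) − 2(59.31) = 179.6
  C: 0 + 2(59.31) = 118.6
Total out = 365 mol; y_E = 179.6 / 365 = 0.492.

0.492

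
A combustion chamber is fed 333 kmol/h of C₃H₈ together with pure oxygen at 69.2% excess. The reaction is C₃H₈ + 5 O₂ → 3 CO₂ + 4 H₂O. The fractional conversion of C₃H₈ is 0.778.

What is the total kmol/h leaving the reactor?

Stoichiometric O₂ = 5 × 333 = 1665 kmol/h; O₂ fed = 1665 × 1.692 = 2817 kmol/h.
Fuel reacted = 0.778 × 333 → ξ = 259.1 kmol/h.
Outlet (n = n₀ + ν ξ):
  C₃H₈: 333 − 1(259.1) = 73.93
  O₂: 2817 − 5(259.1) = 1522
  CO₂: 0 + 3(259.1) = 777.2
  H₂O: 0 + 4(259.1) = 1036
Total out = 73.93 + 1522 + 777.2 + 1036 = 3409 kmol/h.

3410 kmol/h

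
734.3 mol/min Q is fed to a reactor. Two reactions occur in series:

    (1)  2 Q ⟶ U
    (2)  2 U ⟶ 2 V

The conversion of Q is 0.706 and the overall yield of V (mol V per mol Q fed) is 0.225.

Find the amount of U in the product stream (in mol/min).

Conversion of Q: Q consumed = 2ξ₁ = 0.706 × 734.3 → ξ₁ = 259.2 mol/min.
Yield of V: 2ξ₂ / 734.3 = 0.225 → ξ₂ = 82.61 mol/min.
Outlet amounts (n = n₀ + Σ ν·ξ):
  Q: 734.3 − 2(259.2) = 215.9
  U: 0 + 1(259.2) − 2(82.61) = 93.99
  V: 0 + 2(82.61) = 165.2

94 mol/min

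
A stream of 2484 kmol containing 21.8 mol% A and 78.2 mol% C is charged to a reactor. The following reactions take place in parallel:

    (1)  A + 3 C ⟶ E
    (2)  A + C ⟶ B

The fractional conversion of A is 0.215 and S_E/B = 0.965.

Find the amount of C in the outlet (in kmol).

1710 kmol

Conversion of A: A consumed = 0.215 × 541.5 = 116.4 kmol = 1ξ₁ + 1ξ₂.
Selectivity: 1ξ₁ / (1ξ₂) = 0.965 → ξ₁ = 0.965 ξ₂.
Substitute: (1·0.965 + 1) ξ₂ = 116.4 → ξ₂ = 59.25 kmol, ξ₁ = 57.18 kmol.
Outlet amounts (n = n₀ + Σ ν·ξ):
  A: 541.5 − 1(57.18) − 1(59.25) = 425.1
  C: 1942 − 3(57.18) − 1(59.25) = 1712
  E: 0 + 1(57.18) = 57.18
  B: 0 + 1(59.25) = 59.25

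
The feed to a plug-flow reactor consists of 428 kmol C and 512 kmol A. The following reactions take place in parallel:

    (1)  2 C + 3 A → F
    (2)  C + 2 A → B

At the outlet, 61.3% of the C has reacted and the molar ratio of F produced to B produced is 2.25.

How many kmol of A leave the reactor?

94.6 kmol

Conversion of C: C consumed = 0.613 × 428 = 262.4 kmol = 2ξ₁ + 1ξ₂.
Selectivity: 1ξ₁ / (1ξ₂) = 2.25 → ξ₁ = 2.25 ξ₂.
Substitute: (2·2.25 + 1) ξ₂ = 262.4 → ξ₂ = 47.7 kmol, ξ₁ = 107.3 kmol.
Outlet amounts (n = n₀ + Σ ν·ξ):
  C: 428 − 2(107.3) − 1(47.7) = 165.6
  A: 512 − 3(107.3) − 2(47.7) = 94.6
  F: 0 + 1(107.3) = 107.3
  B: 0 + 1(47.7) = 47.7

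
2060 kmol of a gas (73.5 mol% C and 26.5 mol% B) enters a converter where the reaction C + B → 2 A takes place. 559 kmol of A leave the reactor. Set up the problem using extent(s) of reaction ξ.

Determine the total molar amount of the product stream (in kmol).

For A: n = n₀ + 2ξ → 559 = 0 + 2ξ, giving ξ = 279.5 kmol.
Outlet amounts (n = n₀ + ν ξ):
  C: 1514 − 1(279.5) = 1235
  B: 545.9 − 1(279.5) = 266.4
  A: 0 + 2(279.5) = 559
Total out = 1235 + 266.4 + 559 = 2060 kmol.

2060 kmol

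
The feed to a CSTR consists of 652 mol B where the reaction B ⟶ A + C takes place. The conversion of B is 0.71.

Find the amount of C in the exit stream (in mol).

463 mol

B reacted = 0.71 × 652 = 462.9 mol; ν_B = −1, so ξ = 462.9/1 = 462.9 mol.
Outlet amounts (n = n₀ + ν ξ):
  B: 652 − 1(462.9) = 189.1
  A: 0 + 1(462.9) = 462.9
  C: 0 + 1(462.9) = 462.9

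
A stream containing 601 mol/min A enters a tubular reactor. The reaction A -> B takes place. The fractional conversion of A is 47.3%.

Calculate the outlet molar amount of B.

284 mol/min

A reacted = 0.473 × 601 = 284.3 mol/min; ν_A = −1, so ξ = 284.3/1 = 284.3 mol/min.
Outlet amounts (n = n₀ + ν ξ):
  A: 601 − 1(284.3) = 316.7
  B: 0 + 1(284.3) = 284.3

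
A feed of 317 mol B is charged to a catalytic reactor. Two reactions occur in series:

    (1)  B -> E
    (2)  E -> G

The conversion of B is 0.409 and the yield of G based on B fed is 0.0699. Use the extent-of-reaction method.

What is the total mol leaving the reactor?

317 mol

Conversion of B: B consumed = 1ξ₁ = 0.409 × 317 → ξ₁ = 129.7 mol.
Yield of G: 1ξ₂ / 317 = 0.0699 → ξ₂ = 22.16 mol.
Outlet amounts (n = n₀ + Σ ν·ξ):
  B: 317 − 1(129.7) = 187.3
  E: 0 + 1(129.7) − 1(22.16) = 107.5
  G: 0 + 1(22.16) = 22.16
Total out = 187.3 + 107.5 + 22.16 = 317 mol.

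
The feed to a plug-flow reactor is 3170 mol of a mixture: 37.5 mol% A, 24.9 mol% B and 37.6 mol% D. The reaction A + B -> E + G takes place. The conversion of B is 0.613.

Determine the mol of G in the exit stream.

484 mol

B reacted = 0.613 × 789.3 = 483.9 mol; ν_B = −1, so ξ = 483.9/1 = 483.9 mol.
Outlet amounts (n = n₀ + ν ξ):
  A: 1189 − 1(483.9) = 704.9
  B: 789.3 − 1(483.9) = 305.5
  E: 0 + 1(483.9) = 483.9
  G: 0 + 1(483.9) = 483.9
  D: 1192 (inert)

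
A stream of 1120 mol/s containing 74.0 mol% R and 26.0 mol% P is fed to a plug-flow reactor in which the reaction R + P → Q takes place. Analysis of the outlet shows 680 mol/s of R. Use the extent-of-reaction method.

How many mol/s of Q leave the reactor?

149 mol/s

For R: n = n₀ − 1ξ → 680 = 828.8 − 1ξ, giving ξ = 148.8 mol/s.
Outlet amounts (n = n₀ + ν ξ):
  R: 828.8 − 1(148.8) = 680
  P: 291.2 − 1(148.8) = 142.4
  Q: 0 + 1(148.8) = 148.8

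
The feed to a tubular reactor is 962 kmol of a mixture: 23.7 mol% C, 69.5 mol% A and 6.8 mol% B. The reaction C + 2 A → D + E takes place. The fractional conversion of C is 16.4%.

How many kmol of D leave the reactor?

37.4 kmol

C reacted = 0.164 × 228 = 37.39 kmol; ν_C = −1, so ξ = 37.39/1 = 37.39 kmol.
Outlet amounts (n = n₀ + ν ξ):
  C: 228 − 1(37.39) = 190.6
  A: 668.6 − 2(37.39) = 593.8
  D: 0 + 1(37.39) = 37.39
  E: 0 + 1(37.39) = 37.39
  B: 65.42 (inert)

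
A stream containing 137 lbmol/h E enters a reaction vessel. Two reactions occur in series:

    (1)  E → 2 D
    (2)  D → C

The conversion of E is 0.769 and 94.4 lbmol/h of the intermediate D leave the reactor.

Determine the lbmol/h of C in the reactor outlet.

Conversion of E: E consumed = 1ξ₁ = 0.769 × 137 → ξ₁ = 105.4 lbmol/h.
D balance: n_D = 0 + 2ξ₁ − 1ξ₂ = 94.4 → ξ₂ = (2·105.4 − 94.4)/1 = 116.3 lbmol/h.
Outlet amounts (n = n₀ + Σ ν·ξ):
  E: 137 − 1(105.4) = 31.65
  D: 0 + 2(105.4) − 1(116.3) = 94.4
  C: 0 + 1(116.3) = 116.3

116 lbmol/h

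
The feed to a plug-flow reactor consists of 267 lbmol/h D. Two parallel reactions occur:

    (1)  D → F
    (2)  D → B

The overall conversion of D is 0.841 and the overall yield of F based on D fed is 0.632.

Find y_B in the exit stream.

Yield of F: 1ξ₁ / 267 = 0.632 → ξ₁ = 168.7 lbmol/h.
Conversion of D: 1ξ₁ + 1ξ₂ = 0.841 × 267 = 224.5 → ξ₂ = 55.8 lbmol/h.
Outlet amounts (n = n₀ + Σ ν·ξ):
  D: 267 − 1(168.7) − 1(55.8) = 42.45
  F: 0 + 1(168.7) = 168.7
  B: 0 + 1(55.8) = 55.8
Total out = 267 lbmol/h; y_B = 55.8 / 267 = 0.209.

0.209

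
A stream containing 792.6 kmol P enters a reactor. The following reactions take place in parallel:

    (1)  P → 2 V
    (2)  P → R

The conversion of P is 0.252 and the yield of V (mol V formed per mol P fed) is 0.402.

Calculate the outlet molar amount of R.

40.4 kmol

Yield of V: 2ξ₁ / 792.6 = 0.402 → ξ₁ = 159.3 kmol.
Conversion of P: 1ξ₁ + 1ξ₂ = 0.252 × 792.6 = 199.7 → ξ₂ = 40.42 kmol.
Outlet amounts (n = n₀ + Σ ν·ξ):
  P: 792.6 − 1(159.3) − 1(40.42) = 592.9
  V: 0 + 2(159.3) = 318.6
  R: 0 + 1(40.42) = 40.42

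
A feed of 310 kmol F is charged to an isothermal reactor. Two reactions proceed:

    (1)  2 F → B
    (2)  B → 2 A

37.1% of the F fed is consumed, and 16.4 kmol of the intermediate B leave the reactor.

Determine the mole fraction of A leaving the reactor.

0.28

Conversion of F: F consumed = 2ξ₁ = 0.371 × 310 → ξ₁ = 57.51 kmol.
B balance: n_B = 0 + 1ξ₁ − 1ξ₂ = 16.4 → ξ₂ = (1·57.51 − 16.4)/1 = 41.11 kmol.
Outlet amounts (n = n₀ + Σ ν·ξ):
  F: 310 − 2(57.51) = 195
  B: 0 + 1(57.51) − 1(41.11) = 16.4
  A: 0 + 2(41.11) = 82.21
Total out = 293.6 kmol; y_A = 82.21 / 293.6 = 0.28.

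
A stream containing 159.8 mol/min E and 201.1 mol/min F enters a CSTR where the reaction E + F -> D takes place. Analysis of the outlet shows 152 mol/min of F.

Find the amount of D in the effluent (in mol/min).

49.1 mol/min

For F: n = n₀ − 1ξ → 152 = 201.1 − 1ξ, giving ξ = 49.1 mol/min.
Outlet amounts (n = n₀ + ν ξ):
  E: 159.8 − 1(49.1) = 110.7
  F: 201.1 − 1(49.1) = 152
  D: 0 + 1(49.1) = 49.1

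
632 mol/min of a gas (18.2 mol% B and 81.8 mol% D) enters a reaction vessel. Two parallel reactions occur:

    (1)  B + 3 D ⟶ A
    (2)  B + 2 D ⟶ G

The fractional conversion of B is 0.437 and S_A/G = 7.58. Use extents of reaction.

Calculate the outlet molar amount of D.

Conversion of B: B consumed = 0.437 × 115 = 50.27 mol/min = 1ξ₁ + 1ξ₂.
Selectivity: 1ξ₁ / (1ξ₂) = 7.58 → ξ₁ = 7.58 ξ₂.
Substitute: (1·7.58 + 1) ξ₂ = 50.27 → ξ₂ = 5.858 mol/min, ξ₁ = 44.41 mol/min.
Outlet amounts (n = n₀ + Σ ν·ξ):
  B: 115 − 1(44.41) − 1(5.858) = 64.76
  D: 517 − 3(44.41) − 2(5.858) = 372
  A: 0 + 1(44.41) = 44.41
  G: 0 + 1(5.858) = 5.858

372 mol/min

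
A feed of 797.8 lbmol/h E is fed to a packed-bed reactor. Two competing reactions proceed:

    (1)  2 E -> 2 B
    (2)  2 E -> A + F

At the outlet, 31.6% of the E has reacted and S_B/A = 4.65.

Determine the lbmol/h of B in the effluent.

Conversion of E: E consumed = 0.316 × 797.8 = 252.1 lbmol/h = 2ξ₁ + 2ξ₂.
Selectivity: 2ξ₁ / (1ξ₂) = 4.65 → ξ₁ = 2.325 ξ₂.
Substitute: (2·2.325 + 2) ξ₂ = 252.1 → ξ₂ = 37.91 lbmol/h, ξ₁ = 88.14 lbmol/h.
Outlet amounts (n = n₀ + Σ ν·ξ):
  E: 797.8 − 2(88.14) − 2(37.91) = 545.7
  B: 0 + 2(88.14) = 176.3
  A: 0 + 1(37.91) = 37.91
  F: 0 + 1(37.91) = 37.91

176 lbmol/h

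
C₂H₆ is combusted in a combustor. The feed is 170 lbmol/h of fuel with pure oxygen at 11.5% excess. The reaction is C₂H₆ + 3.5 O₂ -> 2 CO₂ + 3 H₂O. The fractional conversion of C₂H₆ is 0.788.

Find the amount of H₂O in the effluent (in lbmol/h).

Stoichiometric O₂ = 3.5 × 170 = 595 lbmol/h; O₂ fed = 595 × 1.115 = 663.4 lbmol/h.
Fuel reacted = 0.788 × 170 → ξ = 134 lbmol/h.
Outlet (n = n₀ + ν ξ):
  C₂H₆: 170 − 1(134) = 36.04
  O₂: 663.4 − 3.5(134) = 194.6
  CO₂: 0 + 2(134) = 267.9
  H₂O: 0 + 3(134) = 401.9

402 lbmol/h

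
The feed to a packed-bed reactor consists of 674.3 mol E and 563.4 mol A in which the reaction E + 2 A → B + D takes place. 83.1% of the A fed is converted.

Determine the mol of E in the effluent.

440 mol

A reacted = 0.831 × 563.4 = 468.2 mol; ν_A = −2, so ξ = 468.2/2 = 234.1 mol.
Outlet amounts (n = n₀ + ν ξ):
  E: 674.3 − 1(234.1) = 440.2
  A: 563.4 − 2(234.1) = 95.21
  B: 0 + 1(234.1) = 234.1
  D: 0 + 1(234.1) = 234.1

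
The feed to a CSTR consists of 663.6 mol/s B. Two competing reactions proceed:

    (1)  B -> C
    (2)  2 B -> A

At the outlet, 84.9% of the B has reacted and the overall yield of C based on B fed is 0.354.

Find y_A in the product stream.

0.329

Yield of C: 1ξ₁ / 663.6 = 0.354 → ξ₁ = 234.9 mol/s.
Conversion of B: 1ξ₁ + 2ξ₂ = 0.849 × 663.6 = 563.4 → ξ₂ = 164.2 mol/s.
Outlet amounts (n = n₀ + Σ ν·ξ):
  B: 663.6 − 1(234.9) − 2(164.2) = 100.2
  C: 0 + 1(234.9) = 234.9
  A: 0 + 1(164.2) = 164.2
Total out = 499.4 mol/s; y_A = 164.2 / 499.4 = 0.3289.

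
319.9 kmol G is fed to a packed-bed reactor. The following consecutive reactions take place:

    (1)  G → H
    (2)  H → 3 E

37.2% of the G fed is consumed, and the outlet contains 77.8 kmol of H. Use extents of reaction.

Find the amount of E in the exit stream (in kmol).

Conversion of G: G consumed = 1ξ₁ = 0.372 × 319.9 → ξ₁ = 119 kmol.
H balance: n_H = 0 + 1ξ₁ − 1ξ₂ = 77.8 → ξ₂ = (1·119 − 77.8)/1 = 41.2 kmol.
Outlet amounts (n = n₀ + Σ ν·ξ):
  G: 319.9 − 1(119) = 200.9
  H: 0 + 1(119) − 1(41.2) = 77.8
  E: 0 + 3(41.2) = 123.6

124 kmol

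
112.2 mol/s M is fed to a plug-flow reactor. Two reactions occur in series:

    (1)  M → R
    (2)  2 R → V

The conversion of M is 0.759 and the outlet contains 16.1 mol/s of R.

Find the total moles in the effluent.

77.7 mol/s

Conversion of M: M consumed = 1ξ₁ = 0.759 × 112.2 → ξ₁ = 85.16 mol/s.
R balance: n_R = 0 + 1ξ₁ − 2ξ₂ = 16.1 → ξ₂ = (1·85.16 − 16.1)/2 = 34.53 mol/s.
Outlet amounts (n = n₀ + Σ ν·ξ):
  M: 112.2 − 1(85.16) = 27.04
  R: 0 + 1(85.16) − 2(34.53) = 16.1
  V: 0 + 1(34.53) = 34.53
Total out = 27.04 + 16.1 + 34.53 = 77.67 mol/s.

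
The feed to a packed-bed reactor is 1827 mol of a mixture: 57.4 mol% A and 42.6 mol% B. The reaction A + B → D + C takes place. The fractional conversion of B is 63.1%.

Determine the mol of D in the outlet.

491 mol

B reacted = 0.631 × 778.3 = 491.1 mol; ν_B = −1, so ξ = 491.1/1 = 491.1 mol.
Outlet amounts (n = n₀ + ν ξ):
  A: 1049 − 1(491.1) = 557.6
  B: 778.3 − 1(491.1) = 287.2
  D: 0 + 1(491.1) = 491.1
  C: 0 + 1(491.1) = 491.1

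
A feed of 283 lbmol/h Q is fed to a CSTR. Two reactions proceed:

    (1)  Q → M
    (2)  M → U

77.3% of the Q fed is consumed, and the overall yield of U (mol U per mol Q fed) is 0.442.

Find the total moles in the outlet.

Conversion of Q: Q consumed = 1ξ₁ = 0.773 × 283 → ξ₁ = 218.8 lbmol/h.
Yield of U: 1ξ₂ / 283 = 0.442 → ξ₂ = 125.1 lbmol/h.
Outlet amounts (n = n₀ + Σ ν·ξ):
  Q: 283 − 1(218.8) = 64.24
  M: 0 + 1(218.8) − 1(125.1) = 93.67
  U: 0 + 1(125.1) = 125.1
Total out = 64.24 + 93.67 + 125.1 = 283 lbmol/h.

283 lbmol/h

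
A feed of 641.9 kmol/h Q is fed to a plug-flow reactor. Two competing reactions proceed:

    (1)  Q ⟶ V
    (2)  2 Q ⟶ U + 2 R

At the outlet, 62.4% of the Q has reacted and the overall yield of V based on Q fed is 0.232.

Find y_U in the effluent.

0.164

Yield of V: 1ξ₁ / 641.9 = 0.232 → ξ₁ = 148.9 kmol/h.
Conversion of Q: 1ξ₁ + 2ξ₂ = 0.624 × 641.9 = 400.5 → ξ₂ = 125.8 kmol/h.
Outlet amounts (n = n₀ + Σ ν·ξ):
  Q: 641.9 − 1(148.9) − 2(125.8) = 241.4
  V: 0 + 1(148.9) = 148.9
  U: 0 + 1(125.8) = 125.8
  R: 0 + 2(125.8) = 251.6
Total out = 767.7 kmol/h; y_U = 125.8 / 767.7 = 0.1639.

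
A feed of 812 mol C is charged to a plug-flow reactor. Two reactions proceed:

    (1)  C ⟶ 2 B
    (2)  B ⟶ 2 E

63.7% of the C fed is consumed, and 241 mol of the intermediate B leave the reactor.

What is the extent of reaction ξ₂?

ξ₂ = 793 mol

Conversion of C: C consumed = 1ξ₁ = 0.637 × 812 → ξ₁ = 517.2 mol.
B balance: n_B = 0 + 2ξ₁ − 1ξ₂ = 241 → ξ₂ = (2·517.2 − 241)/1 = 793.5 mol.
Outlet amounts (n = n₀ + Σ ν·ξ):
  C: 812 − 1(517.2) = 294.8
  B: 0 + 2(517.2) − 1(793.5) = 241
  E: 0 + 2(793.5) = 1587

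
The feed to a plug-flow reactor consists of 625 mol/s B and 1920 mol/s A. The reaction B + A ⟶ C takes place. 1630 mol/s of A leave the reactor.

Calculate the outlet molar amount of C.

For A: n = n₀ − 1ξ → 1630 = 1920 − 1ξ, giving ξ = 290 mol/s.
Outlet amounts (n = n₀ + ν ξ):
  B: 625 − 1(290) = 335
  A: 1920 − 1(290) = 1630
  C: 0 + 1(290) = 290

290 mol/s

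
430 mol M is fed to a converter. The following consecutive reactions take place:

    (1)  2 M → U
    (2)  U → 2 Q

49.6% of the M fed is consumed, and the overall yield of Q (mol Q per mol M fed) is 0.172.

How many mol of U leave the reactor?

Conversion of M: M consumed = 2ξ₁ = 0.496 × 430 → ξ₁ = 106.6 mol.
Yield of Q: 2ξ₂ / 430 = 0.172 → ξ₂ = 36.98 mol.
Outlet amounts (n = n₀ + Σ ν·ξ):
  M: 430 − 2(106.6) = 216.7
  U: 0 + 1(106.6) − 1(36.98) = 69.66
  Q: 0 + 2(36.98) = 73.96

69.7 mol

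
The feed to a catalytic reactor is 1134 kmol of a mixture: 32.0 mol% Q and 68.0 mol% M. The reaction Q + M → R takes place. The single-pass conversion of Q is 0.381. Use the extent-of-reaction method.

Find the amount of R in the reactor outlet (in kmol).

Q reacted = 0.381 × 362.9 = 138.3 kmol; ν_Q = −1, so ξ = 138.3/1 = 138.3 kmol.
Outlet amounts (n = n₀ + ν ξ):
  Q: 362.9 − 1(138.3) = 224.6
  M: 771.1 − 1(138.3) = 632.9
  R: 0 + 1(138.3) = 138.3

138 kmol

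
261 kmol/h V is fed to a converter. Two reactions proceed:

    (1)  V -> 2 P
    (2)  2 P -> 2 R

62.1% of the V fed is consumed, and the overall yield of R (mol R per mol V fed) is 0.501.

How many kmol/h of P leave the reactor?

193 kmol/h

Conversion of V: V consumed = 1ξ₁ = 0.621 × 261 → ξ₁ = 162.1 kmol/h.
Yield of R: 2ξ₂ / 261 = 0.501 → ξ₂ = 65.38 kmol/h.
Outlet amounts (n = n₀ + Σ ν·ξ):
  V: 261 − 1(162.1) = 98.92
  P: 0 + 2(162.1) − 2(65.38) = 193.4
  R: 0 + 2(65.38) = 130.8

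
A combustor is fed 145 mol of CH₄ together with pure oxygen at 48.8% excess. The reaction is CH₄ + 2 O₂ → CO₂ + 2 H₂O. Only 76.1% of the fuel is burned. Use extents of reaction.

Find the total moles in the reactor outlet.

577 mol

Stoichiometric O₂ = 2 × 145 = 290 mol; O₂ fed = 290 × 1.488 = 431.5 mol.
Fuel reacted = 0.761 × 145 → ξ = 110.3 mol.
Outlet (n = n₀ + ν ξ):
  CH₄: 145 − 1(110.3) = 34.66
  O₂: 431.5 − 2(110.3) = 210.8
  CO₂: 0 + 1(110.3) = 110.3
  H₂O: 0 + 2(110.3) = 220.7
Total out = 34.66 + 210.8 + 110.3 + 220.7 = 576.5 mol.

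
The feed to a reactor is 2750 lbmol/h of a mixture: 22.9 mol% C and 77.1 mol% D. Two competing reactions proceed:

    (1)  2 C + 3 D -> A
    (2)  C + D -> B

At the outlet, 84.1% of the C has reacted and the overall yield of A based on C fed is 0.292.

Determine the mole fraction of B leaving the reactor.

0.0874

Yield of A: 1ξ₁ / 629.7 = 0.292 → ξ₁ = 183.9 lbmol/h.
Conversion of C: 2ξ₁ + 1ξ₂ = 0.841 × 629.7 = 529.6 → ξ₂ = 161.8 lbmol/h.
Outlet amounts (n = n₀ + Σ ν·ξ):
  C: 629.7 − 2(183.9) − 1(161.8) = 100.1
  D: 2120 − 3(183.9) − 1(161.8) = 1407
  A: 0 + 1(183.9) = 183.9
  B: 0 + 1(161.8) = 161.8
Total out = 1853 lbmol/h; y_B = 161.8 / 1853 = 0.08736.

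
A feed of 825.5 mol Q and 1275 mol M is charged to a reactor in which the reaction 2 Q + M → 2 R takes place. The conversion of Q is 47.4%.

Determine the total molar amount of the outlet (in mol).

1900 mol

Q reacted = 0.474 × 825.5 = 391.3 mol; ν_Q = −2, so ξ = 391.3/2 = 195.6 mol.
Outlet amounts (n = n₀ + ν ξ):
  Q: 825.5 − 2(195.6) = 434.2
  M: 1275 − 1(195.6) = 1079
  R: 0 + 2(195.6) = 391.3
Total out = 434.2 + 1079 + 391.3 = 1905 mol.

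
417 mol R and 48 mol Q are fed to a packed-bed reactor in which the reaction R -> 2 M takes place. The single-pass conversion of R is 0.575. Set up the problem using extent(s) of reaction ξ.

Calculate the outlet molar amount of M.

480 mol

R reacted = 0.575 × 417 = 239.8 mol; ν_R = −1, so ξ = 239.8/1 = 239.8 mol.
Outlet amounts (n = n₀ + ν ξ):
  R: 417 − 1(239.8) = 177.2
  M: 0 + 2(239.8) = 479.5
  Q: 48 (inert)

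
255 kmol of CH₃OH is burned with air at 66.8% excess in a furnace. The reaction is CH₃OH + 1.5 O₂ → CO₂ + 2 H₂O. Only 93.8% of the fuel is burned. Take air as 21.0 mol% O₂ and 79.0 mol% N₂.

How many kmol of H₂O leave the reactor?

Stoichiometric O₂ = 1.5 × 255 = 382.5 kmol; O₂ fed = 382.5 × 1.668 = 638 kmol.
N₂ fed = 638 × 79/21 = 2400 kmol.
Fuel reacted = 0.938 × 255 → ξ = 239.2 kmol.
Outlet (n = n₀ + ν ξ):
  CH₃OH: 255 − 1(239.2) = 15.81
  O₂: 638 − 1.5(239.2) = 279.2
  N₂: 2400 (inert)
  CO₂: 0 + 1(239.2) = 239.2
  H₂O: 0 + 2(239.2) = 478.4

478 kmol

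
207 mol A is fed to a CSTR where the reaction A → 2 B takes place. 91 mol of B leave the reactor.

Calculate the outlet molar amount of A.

For B: n = n₀ + 2ξ → 91 = 0 + 2ξ, giving ξ = 45.5 mol.
Outlet amounts (n = n₀ + ν ξ):
  A: 207 − 1(45.5) = 161.5
  B: 0 + 2(45.5) = 91

162 mol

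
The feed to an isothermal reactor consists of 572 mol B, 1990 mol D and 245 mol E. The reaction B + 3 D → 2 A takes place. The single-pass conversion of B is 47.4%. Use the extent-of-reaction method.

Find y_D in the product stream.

0.52

B reacted = 0.474 × 572 = 271.1 mol; ν_B = −1, so ξ = 271.1/1 = 271.1 mol.
Outlet amounts (n = n₀ + ν ξ):
  B: 572 − 1(271.1) = 300.9
  D: 1990 − 3(271.1) = 1177
  A: 0 + 2(271.1) = 542.3
  E: 245 (inert)
Total out = 2265 mol; y_D = 1177 / 2265 = 0.5195.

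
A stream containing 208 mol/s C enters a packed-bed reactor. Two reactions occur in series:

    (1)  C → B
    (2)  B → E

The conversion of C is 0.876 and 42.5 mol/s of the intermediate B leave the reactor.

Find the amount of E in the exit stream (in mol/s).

Conversion of C: C consumed = 1ξ₁ = 0.876 × 208 → ξ₁ = 182.2 mol/s.
B balance: n_B = 0 + 1ξ₁ − 1ξ₂ = 42.5 → ξ₂ = (1·182.2 − 42.5)/1 = 139.7 mol/s.
Outlet amounts (n = n₀ + Σ ν·ξ):
  C: 208 − 1(182.2) = 25.79
  B: 0 + 1(182.2) − 1(139.7) = 42.5
  E: 0 + 1(139.7) = 139.7

140 mol/s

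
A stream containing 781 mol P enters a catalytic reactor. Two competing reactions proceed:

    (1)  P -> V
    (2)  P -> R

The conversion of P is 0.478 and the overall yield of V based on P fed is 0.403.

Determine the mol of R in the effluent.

58.6 mol

Yield of V: 1ξ₁ / 781 = 0.403 → ξ₁ = 314.7 mol.
Conversion of P: 1ξ₁ + 1ξ₂ = 0.478 × 781 = 373.3 → ξ₂ = 58.57 mol.
Outlet amounts (n = n₀ + Σ ν·ξ):
  P: 781 − 1(314.7) − 1(58.57) = 407.7
  V: 0 + 1(314.7) = 314.7
  R: 0 + 1(58.57) = 58.57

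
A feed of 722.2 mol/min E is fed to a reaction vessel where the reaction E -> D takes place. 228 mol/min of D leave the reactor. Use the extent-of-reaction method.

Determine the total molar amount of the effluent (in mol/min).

For D: n = n₀ + 1ξ → 228 = 0 + 1ξ, giving ξ = 228 mol/min.
Outlet amounts (n = n₀ + ν ξ):
  E: 722.2 − 1(228) = 494.2
  D: 0 + 1(228) = 228
Total out = 494.2 + 228 = 722.2 mol/min.

722 mol/min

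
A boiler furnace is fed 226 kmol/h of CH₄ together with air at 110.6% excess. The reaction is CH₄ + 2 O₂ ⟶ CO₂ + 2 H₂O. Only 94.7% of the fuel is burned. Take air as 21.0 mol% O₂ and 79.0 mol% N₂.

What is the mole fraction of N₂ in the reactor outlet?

Stoichiometric O₂ = 2 × 226 = 452 kmol/h; O₂ fed = 452 × 2.106 = 951.9 kmol/h.
N₂ fed = 951.9 × 79/21 = 3581 kmol/h.
Fuel reacted = 0.947 × 226 → ξ = 214 kmol/h.
Outlet (n = n₀ + ν ξ):
  CH₄: 226 − 1(214) = 11.98
  O₂: 951.9 − 2(214) = 523.9
  N₂: 3581 (inert)
  CO₂: 0 + 1(214) = 214
  H₂O: 0 + 2(214) = 428
Total out = 4759 kmol/h; y_N₂ = 3581 / 4759 = 0.7525.

0.752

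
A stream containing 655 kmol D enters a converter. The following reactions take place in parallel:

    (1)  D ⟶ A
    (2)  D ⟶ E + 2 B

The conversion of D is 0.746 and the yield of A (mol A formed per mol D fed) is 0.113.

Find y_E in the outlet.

0.279

Yield of A: 1ξ₁ / 655 = 0.113 → ξ₁ = 74.02 kmol.
Conversion of D: 1ξ₁ + 1ξ₂ = 0.746 × 655 = 488.6 → ξ₂ = 414.6 kmol.
Outlet amounts (n = n₀ + Σ ν·ξ):
  D: 655 − 1(74.02) − 1(414.6) = 166.4
  A: 0 + 1(74.02) = 74.02
  E: 0 + 1(414.6) = 414.6
  B: 0 + 2(414.6) = 829.2
Total out = 1484 kmol; y_E = 414.6 / 1484 = 0.2793.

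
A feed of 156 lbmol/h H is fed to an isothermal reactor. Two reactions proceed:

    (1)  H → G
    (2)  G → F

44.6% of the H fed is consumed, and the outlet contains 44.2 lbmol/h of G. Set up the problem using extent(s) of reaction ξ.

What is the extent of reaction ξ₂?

ξ₂ = 25.4 lbmol/h

Conversion of H: H consumed = 1ξ₁ = 0.446 × 156 → ξ₁ = 69.58 lbmol/h.
G balance: n_G = 0 + 1ξ₁ − 1ξ₂ = 44.2 → ξ₂ = (1·69.58 − 44.2)/1 = 25.38 lbmol/h.
Outlet amounts (n = n₀ + Σ ν·ξ):
  H: 156 − 1(69.58) = 86.42
  G: 0 + 1(69.58) − 1(25.38) = 44.2
  F: 0 + 1(25.38) = 25.38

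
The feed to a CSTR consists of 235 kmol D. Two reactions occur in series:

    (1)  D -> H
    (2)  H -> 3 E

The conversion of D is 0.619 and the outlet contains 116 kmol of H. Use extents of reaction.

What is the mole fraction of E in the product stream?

Conversion of D: D consumed = 1ξ₁ = 0.619 × 235 → ξ₁ = 145.5 kmol.
H balance: n_H = 0 + 1ξ₁ − 1ξ₂ = 116 → ξ₂ = (1·145.5 − 116)/1 = 29.47 kmol.
Outlet amounts (n = n₀ + Σ ν·ξ):
  D: 235 − 1(145.5) = 89.53
  H: 0 + 1(145.5) − 1(29.47) = 116
  E: 0 + 3(29.47) = 88.4
Total out = 293.9 kmol; y_E = 88.4 / 293.9 = 0.3007.

0.301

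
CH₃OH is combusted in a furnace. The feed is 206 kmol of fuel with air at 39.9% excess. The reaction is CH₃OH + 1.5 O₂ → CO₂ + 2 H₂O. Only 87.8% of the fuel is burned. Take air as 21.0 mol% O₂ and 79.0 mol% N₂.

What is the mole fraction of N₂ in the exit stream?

0.691

Stoichiometric O₂ = 1.5 × 206 = 309 kmol; O₂ fed = 309 × 1.399 = 432.3 kmol.
N₂ fed = 432.3 × 79/21 = 1626 kmol.
Fuel reacted = 0.878 × 206 → ξ = 180.9 kmol.
Outlet (n = n₀ + ν ξ):
  CH₃OH: 206 − 1(180.9) = 25.13
  O₂: 432.3 − 1.5(180.9) = 161
  N₂: 1626 (inert)
  CO₂: 0 + 1(180.9) = 180.9
  H₂O: 0 + 2(180.9) = 361.7
Total out = 2355 kmol; y_N₂ = 1626 / 2355 = 0.6906.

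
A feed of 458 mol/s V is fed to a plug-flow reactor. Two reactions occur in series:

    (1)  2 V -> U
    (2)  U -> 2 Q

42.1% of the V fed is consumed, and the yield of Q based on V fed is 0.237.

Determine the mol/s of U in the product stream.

Conversion of V: V consumed = 2ξ₁ = 0.421 × 458 → ξ₁ = 96.41 mol/s.
Yield of Q: 2ξ₂ / 458 = 0.237 → ξ₂ = 54.27 mol/s.
Outlet amounts (n = n₀ + Σ ν·ξ):
  V: 458 − 2(96.41) = 265.2
  U: 0 + 1(96.41) − 1(54.27) = 42.14
  Q: 0 + 2(54.27) = 108.5

42.1 mol/s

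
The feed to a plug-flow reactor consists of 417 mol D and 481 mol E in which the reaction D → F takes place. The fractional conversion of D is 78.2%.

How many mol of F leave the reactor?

326 mol

D reacted = 0.782 × 417 = 326.1 mol; ν_D = −1, so ξ = 326.1/1 = 326.1 mol.
Outlet amounts (n = n₀ + ν ξ):
  D: 417 − 1(326.1) = 90.91
  F: 0 + 1(326.1) = 326.1
  E: 481 (inert)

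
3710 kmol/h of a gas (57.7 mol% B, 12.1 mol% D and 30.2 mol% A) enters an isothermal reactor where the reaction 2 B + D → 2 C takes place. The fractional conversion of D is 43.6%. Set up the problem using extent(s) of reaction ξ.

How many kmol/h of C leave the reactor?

391 kmol/h

D reacted = 0.436 × 448.9 = 195.7 kmol/h; ν_D = −1, so ξ = 195.7/1 = 195.7 kmol/h.
Outlet amounts (n = n₀ + ν ξ):
  B: 2141 − 2(195.7) = 1749
  D: 448.9 − 1(195.7) = 253.2
  C: 0 + 2(195.7) = 391.4
  A: 1120 (inert)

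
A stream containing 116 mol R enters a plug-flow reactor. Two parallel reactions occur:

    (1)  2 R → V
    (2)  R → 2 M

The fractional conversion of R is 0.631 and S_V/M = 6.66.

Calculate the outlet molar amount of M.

5.3 mol

Conversion of R: R consumed = 0.631 × 116 = 73.2 mol = 2ξ₁ + 1ξ₂.
Selectivity: 1ξ₁ / (2ξ₂) = 6.66 → ξ₁ = 13.32 ξ₂.
Substitute: (2·13.32 + 1) ξ₂ = 73.2 → ξ₂ = 2.648 mol, ξ₁ = 35.27 mol.
Outlet amounts (n = n₀ + Σ ν·ξ):
  R: 116 − 2(35.27) − 1(2.648) = 42.8
  V: 0 + 1(35.27) = 35.27
  M: 0 + 2(2.648) = 5.296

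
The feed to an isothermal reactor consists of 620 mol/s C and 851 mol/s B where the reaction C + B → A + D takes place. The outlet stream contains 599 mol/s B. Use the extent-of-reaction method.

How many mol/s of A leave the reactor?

252 mol/s

For B: n = n₀ − 1ξ → 599 = 851 − 1ξ, giving ξ = 252 mol/s.
Outlet amounts (n = n₀ + ν ξ):
  C: 620 − 1(252) = 368
  B: 851 − 1(252) = 599
  A: 0 + 1(252) = 252
  D: 0 + 1(252) = 252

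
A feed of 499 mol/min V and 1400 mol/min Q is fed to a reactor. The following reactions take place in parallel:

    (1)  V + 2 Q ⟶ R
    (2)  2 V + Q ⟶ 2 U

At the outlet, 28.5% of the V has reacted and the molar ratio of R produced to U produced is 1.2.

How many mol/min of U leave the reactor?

64.6 mol/min

Conversion of V: V consumed = 0.285 × 499 = 142.2 mol/min = 1ξ₁ + 2ξ₂.
Selectivity: 1ξ₁ / (2ξ₂) = 1.2 → ξ₁ = 2.4 ξ₂.
Substitute: (1·2.4 + 2) ξ₂ = 142.2 → ξ₂ = 32.32 mol/min, ξ₁ = 77.57 mol/min.
Outlet amounts (n = n₀ + Σ ν·ξ):
  V: 499 − 1(77.57) − 2(32.32) = 356.8
  Q: 1400 − 2(77.57) − 1(32.32) = 1213
  R: 0 + 1(77.57) = 77.57
  U: 0 + 2(32.32) = 64.64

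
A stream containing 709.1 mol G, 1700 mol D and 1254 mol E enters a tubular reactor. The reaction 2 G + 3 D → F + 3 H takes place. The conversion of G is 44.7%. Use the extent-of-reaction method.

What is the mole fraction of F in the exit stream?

0.0452

G reacted = 0.447 × 709.1 = 317 mol; ν_G = −2, so ξ = 317/2 = 158.5 mol.
Outlet amounts (n = n₀ + ν ξ):
  G: 709.1 − 2(158.5) = 392.1
  D: 1700 − 3(158.5) = 1225
  F: 0 + 1(158.5) = 158.5
  H: 0 + 3(158.5) = 475.5
  E: 1254 (inert)
Total out = 3505 mol; y_F = 158.5 / 3505 = 0.04522.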